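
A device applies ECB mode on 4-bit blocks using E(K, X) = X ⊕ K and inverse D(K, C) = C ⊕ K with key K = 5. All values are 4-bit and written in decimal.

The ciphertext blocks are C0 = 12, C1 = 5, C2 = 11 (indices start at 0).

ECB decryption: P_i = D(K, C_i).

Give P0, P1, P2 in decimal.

P0: D(K, 12) = 9.
P1: D(K, 5) = 0.
P2: D(K, 11) = 14.

P0 = 9, P1 = 0, P2 = 14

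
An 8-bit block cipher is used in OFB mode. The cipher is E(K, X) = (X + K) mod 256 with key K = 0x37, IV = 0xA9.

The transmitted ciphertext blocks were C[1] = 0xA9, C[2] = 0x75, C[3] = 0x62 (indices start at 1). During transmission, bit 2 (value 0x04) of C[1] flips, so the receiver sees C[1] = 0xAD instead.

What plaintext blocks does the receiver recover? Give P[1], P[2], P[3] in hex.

P[1] = 0x4D, P[2] = 0x62, P[3] = 0x2C

OFB decryption: S_i = E(K, S_{i−1}) with S_{0} = IV; P_i = C_i ⊕ S_i.
Only C[1] changed, to 0xAD. In OFB, a change in C_i flips the same bit in P_i only; the keystream is unaffected. Decrypting the received ciphertext:
P[1]: S = E(K, 0xA9) = 0xE0; 0xAD ⊕ 0xE0 = 0x4D.
P[2]: S = E(K, 0xE0) = 0x17; 0x75 ⊕ 0x17 = 0x62.
P[3]: S = E(K, 0x17) = 0x4E; 0x62 ⊕ 0x4E = 0x2C.
Blocks that differ from the original plaintext: P[1].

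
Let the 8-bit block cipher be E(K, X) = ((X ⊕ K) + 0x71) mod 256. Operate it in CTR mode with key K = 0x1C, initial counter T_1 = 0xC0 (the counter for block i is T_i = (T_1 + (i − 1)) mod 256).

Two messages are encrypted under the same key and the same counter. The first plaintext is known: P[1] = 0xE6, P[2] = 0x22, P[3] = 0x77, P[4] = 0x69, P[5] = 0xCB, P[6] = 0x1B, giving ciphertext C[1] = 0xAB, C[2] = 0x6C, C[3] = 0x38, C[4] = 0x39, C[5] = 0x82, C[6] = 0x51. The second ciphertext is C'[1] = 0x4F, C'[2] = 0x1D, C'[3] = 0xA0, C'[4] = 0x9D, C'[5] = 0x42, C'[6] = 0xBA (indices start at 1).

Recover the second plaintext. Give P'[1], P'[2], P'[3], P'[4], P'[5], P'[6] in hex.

P'[1] = 0x02, P'[2] = 0x53, P'[3] = 0xEF, P'[4] = 0xCD, P'[5] = 0x0B, P'[6] = 0xF0

In CTR with a reused counter, both messages share the same keystream S_i, so C_i ⊕ C'_i = P_i ⊕ P'_i and thus P'_i = P_i ⊕ C_i ⊕ C'_i.
P'[1]: 0xE6 ⊕ 0xAB ⊕ 0x4F = 0x02.
P'[2]: 0x22 ⊕ 0x6C ⊕ 0x1D = 0x53.
P'[3]: 0x77 ⊕ 0x38 ⊕ 0xA0 = 0xEF.
P'[4]: 0x69 ⊕ 0x39 ⊕ 0x9D = 0xCD.
P'[5]: 0xCB ⊕ 0x82 ⊕ 0x42 = 0x0B.
P'[6]: 0x1B ⊕ 0x51 ⊕ 0xBA = 0xF0.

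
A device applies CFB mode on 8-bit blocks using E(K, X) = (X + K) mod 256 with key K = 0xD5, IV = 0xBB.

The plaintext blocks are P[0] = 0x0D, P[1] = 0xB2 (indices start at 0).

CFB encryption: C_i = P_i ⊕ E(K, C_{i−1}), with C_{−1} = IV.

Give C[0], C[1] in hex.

C[0] = 0x9D, C[1] = 0xC0

C[0]: E(K, 0xBB) = 0x90; 0x0D ⊕ 0x90 = 0x9D.
C[1]: E(K, 0x9D) = 0x72; 0xB2 ⊕ 0x72 = 0xC0.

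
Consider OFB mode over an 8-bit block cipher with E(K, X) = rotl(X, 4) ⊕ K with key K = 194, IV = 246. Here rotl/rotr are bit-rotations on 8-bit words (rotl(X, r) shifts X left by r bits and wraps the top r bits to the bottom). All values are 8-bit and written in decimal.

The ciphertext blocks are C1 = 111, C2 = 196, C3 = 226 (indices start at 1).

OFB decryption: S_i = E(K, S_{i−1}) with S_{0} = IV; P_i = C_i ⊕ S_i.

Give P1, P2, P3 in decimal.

P1: S = E(K, 246) = 173; 111 ⊕ 173 = 194.
P2: S = E(K, 173) = 24; 196 ⊕ 24 = 220.
P3: S = E(K, 24) = 67; 226 ⊕ 67 = 161.

P1 = 194, P2 = 220, P3 = 161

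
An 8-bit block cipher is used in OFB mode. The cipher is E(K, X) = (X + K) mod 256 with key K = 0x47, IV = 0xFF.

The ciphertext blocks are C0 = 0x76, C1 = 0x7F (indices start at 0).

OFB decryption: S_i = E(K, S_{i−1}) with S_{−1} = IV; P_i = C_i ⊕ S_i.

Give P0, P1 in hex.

P0: S = E(K, 0xFF) = 0x46; 0x76 ⊕ 0x46 = 0x30.
P1: S = E(K, 0x46) = 0x8D; 0x7F ⊕ 0x8D = 0xF2.

P0 = 0x30, P1 = 0xF2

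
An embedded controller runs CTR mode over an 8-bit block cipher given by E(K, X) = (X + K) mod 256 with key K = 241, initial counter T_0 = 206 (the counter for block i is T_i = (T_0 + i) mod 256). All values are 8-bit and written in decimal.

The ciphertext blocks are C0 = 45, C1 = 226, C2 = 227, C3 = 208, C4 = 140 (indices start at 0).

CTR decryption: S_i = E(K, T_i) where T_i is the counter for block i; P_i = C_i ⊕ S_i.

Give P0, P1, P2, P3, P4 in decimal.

P0: T = 206, S = E(K, T) = 191; 45 ⊕ 191 = 146.
P1: T = 207, S = E(K, T) = 192; 226 ⊕ 192 = 34.
P2: T = 208, S = E(K, T) = 193; 227 ⊕ 193 = 34.
P3: T = 209, S = E(K, T) = 194; 208 ⊕ 194 = 18.
P4: T = 210, S = E(K, T) = 195; 140 ⊕ 195 = 79.

P0 = 146, P1 = 34, P2 = 34, P3 = 18, P4 = 79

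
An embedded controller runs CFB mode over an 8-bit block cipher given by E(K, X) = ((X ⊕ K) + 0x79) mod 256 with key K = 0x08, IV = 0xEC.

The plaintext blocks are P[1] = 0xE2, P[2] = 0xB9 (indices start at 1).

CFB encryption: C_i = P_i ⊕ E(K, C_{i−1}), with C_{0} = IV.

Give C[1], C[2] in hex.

C[1] = 0xBF, C[2] = 0x89

C[1]: E(K, 0xEC) = 0x5D; 0xE2 ⊕ 0x5D = 0xBF.
C[2]: E(K, 0xBF) = 0x30; 0xB9 ⊕ 0x30 = 0x89.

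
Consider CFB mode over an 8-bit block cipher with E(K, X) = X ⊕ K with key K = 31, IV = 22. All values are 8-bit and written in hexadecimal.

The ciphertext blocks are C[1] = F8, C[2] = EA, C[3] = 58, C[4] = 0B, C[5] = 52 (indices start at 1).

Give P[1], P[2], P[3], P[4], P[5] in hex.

CFB decryption: P_i = C_i ⊕ E(K, C_{i−1}), with C_{0} = IV.
P[1]: E(K, 22) = 13; F8 ⊕ 13 = EB.
P[2]: E(K, F8) = C9; EA ⊕ C9 = 23.
P[3]: E(K, EA) = DB; 58 ⊕ DB = 83.
P[4]: E(K, 58) = 69; 0B ⊕ 69 = 62.
P[5]: E(K, 0B) = 3A; 52 ⊕ 3A = 68.

P[1] = EB, P[2] = 23, P[3] = 83, P[4] = 62, P[5] = 68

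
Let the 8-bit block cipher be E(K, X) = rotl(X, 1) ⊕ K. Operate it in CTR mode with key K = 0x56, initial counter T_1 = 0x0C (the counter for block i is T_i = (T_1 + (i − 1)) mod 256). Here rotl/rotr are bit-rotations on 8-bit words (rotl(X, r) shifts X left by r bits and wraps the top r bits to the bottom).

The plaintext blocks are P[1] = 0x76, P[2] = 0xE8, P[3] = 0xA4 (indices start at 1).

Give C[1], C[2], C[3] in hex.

CTR encryption: S_i = E(K, T_i) where T_i is the counter for block i; C_i = P_i ⊕ S_i.
C[1]: T = 0x0C, S = E(K, T) = 0x4E; 0x76 ⊕ 0x4E = 0x38.
C[2]: T = 0x0D, S = E(K, T) = 0x4C; 0xE8 ⊕ 0x4C = 0xA4.
C[3]: T = 0x0E, S = E(K, T) = 0x4A; 0xA4 ⊕ 0x4A = 0xEE.

C[1] = 0x38, C[2] = 0xA4, C[3] = 0xEE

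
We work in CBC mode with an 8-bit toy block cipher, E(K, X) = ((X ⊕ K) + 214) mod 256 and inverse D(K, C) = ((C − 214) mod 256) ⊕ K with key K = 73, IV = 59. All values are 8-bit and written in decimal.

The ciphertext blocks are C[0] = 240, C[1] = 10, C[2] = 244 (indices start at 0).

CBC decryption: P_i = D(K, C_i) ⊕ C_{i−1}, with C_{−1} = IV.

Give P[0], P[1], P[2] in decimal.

P[0] = 104, P[1] = 141, P[2] = 93

P[0]: D(K, 240) = 83; 83 ⊕ 59 = 104.
P[1]: D(K, 10) = 125; 125 ⊕ 240 = 141.
P[2]: D(K, 244) = 87; 87 ⊕ 10 = 93.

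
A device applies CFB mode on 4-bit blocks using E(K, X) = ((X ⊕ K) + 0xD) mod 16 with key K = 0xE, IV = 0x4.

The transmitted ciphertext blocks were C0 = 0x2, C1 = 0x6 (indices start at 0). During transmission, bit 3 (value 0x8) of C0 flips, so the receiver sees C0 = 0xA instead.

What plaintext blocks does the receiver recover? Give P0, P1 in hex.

P0 = 0xD, P1 = 0x7

CFB decryption: P_i = C_i ⊕ E(K, C_{i−1}), with C_{−1} = IV.
Only C0 changed, to 0xA. In CFB, a change in C_i flips the same bit in P_i and garbles P_{i+1}. Decrypting the received ciphertext:
P0: E(K, 0x4) = 0x7; 0xA ⊕ 0x7 = 0xD.
P1: E(K, 0xA) = 0x1; 0x6 ⊕ 0x1 = 0x7.
Blocks that differ from the original plaintext: P0, P1.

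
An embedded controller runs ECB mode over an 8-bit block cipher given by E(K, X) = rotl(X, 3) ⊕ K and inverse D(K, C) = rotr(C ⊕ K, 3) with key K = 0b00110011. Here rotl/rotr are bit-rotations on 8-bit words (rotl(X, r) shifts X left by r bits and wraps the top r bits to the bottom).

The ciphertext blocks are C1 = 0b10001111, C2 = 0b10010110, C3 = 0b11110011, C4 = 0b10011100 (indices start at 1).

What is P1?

ECB decryption: P_i = D(K, C_i).
P1: D(K, 0b10001111) = 0b10010111.

P1 = 0b10010111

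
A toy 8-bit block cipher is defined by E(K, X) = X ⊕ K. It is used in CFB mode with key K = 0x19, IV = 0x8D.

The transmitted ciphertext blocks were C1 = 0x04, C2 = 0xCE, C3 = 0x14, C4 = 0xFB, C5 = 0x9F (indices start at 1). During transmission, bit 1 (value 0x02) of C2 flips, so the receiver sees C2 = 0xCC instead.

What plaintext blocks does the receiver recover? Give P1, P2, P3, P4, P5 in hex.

P1 = 0x90, P2 = 0xD1, P3 = 0xC1, P4 = 0xF6, P5 = 0x7D

CFB decryption: P_i = C_i ⊕ E(K, C_{i−1}), with C_{0} = IV.
Only C2 changed, to 0xCC. In CFB, a change in C_i flips the same bit in P_i and garbles P_{i+1}. Decrypting the received ciphertext:
P1: E(K, 0x8D) = 0x94; 0x04 ⊕ 0x94 = 0x90.
P2: E(K, 0x04) = 0x1D; 0xCC ⊕ 0x1D = 0xD1.
P3: E(K, 0xCC) = 0xD5; 0x14 ⊕ 0xD5 = 0xC1.
P4: E(K, 0x14) = 0x0D; 0xFB ⊕ 0x0D = 0xF6.
P5: E(K, 0xFB) = 0xE2; 0x9F ⊕ 0xE2 = 0x7D.
Blocks that differ from the original plaintext: P2, P3.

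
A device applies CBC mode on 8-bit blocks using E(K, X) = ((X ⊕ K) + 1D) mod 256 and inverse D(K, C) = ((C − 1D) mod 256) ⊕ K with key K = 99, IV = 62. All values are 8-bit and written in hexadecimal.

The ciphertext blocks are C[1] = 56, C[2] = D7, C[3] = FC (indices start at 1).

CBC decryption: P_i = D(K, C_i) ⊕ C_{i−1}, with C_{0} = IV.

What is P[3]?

P[3] = 91

P[3]: D(K, FC) = 46; 46 ⊕ D7 = 91.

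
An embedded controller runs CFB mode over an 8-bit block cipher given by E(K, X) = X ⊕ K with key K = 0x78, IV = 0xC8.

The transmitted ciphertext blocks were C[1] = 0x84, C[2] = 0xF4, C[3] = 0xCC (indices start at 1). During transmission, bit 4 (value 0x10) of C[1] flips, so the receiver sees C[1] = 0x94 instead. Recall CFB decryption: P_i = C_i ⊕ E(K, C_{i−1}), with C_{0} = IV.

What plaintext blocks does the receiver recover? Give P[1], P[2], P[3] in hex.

Only C[1] changed, to 0x94. In CFB, a change in C_i flips the same bit in P_i and garbles P_{i+1}. Decrypting the received ciphertext:
P[1]: E(K, 0xC8) = 0xB0; 0x94 ⊕ 0xB0 = 0x24.
P[2]: E(K, 0x94) = 0xEC; 0xF4 ⊕ 0xEC = 0x18.
P[3]: E(K, 0xF4) = 0x8C; 0xCC ⊕ 0x8C = 0x40.
Blocks that differ from the original plaintext: P[1], P[2].

P[1] = 0x24, P[2] = 0x18, P[3] = 0x40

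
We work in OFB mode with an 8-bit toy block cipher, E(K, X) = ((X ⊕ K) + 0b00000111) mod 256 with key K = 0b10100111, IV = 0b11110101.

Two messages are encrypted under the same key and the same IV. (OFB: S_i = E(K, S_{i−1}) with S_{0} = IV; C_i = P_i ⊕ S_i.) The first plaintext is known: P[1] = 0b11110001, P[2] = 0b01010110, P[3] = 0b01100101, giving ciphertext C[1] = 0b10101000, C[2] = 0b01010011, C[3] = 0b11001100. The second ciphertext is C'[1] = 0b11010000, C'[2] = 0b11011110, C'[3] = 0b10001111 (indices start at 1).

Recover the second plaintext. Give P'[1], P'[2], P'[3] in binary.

P'[1] = 0b10001001, P'[2] = 0b11011011, P'[3] = 0b00100110

In OFB with a reused IV, both messages share the same keystream S_i, so C_i ⊕ C'_i = P_i ⊕ P'_i and thus P'_i = P_i ⊕ C_i ⊕ C'_i.
P'[1]: 0b11110001 ⊕ 0b10101000 ⊕ 0b11010000 = 0b10001001.
P'[2]: 0b01010110 ⊕ 0b01010011 ⊕ 0b11011110 = 0b11011011.
P'[3]: 0b01100101 ⊕ 0b11001100 ⊕ 0b10001111 = 0b00100110.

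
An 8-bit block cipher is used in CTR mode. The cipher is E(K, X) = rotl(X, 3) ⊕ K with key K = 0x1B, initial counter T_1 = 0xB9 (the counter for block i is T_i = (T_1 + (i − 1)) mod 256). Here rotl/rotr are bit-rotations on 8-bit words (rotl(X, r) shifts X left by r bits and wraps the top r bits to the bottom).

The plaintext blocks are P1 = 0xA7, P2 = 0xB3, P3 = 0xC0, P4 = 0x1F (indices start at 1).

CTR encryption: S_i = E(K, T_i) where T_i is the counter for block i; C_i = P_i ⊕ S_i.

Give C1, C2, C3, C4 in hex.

C1 = 0x71, C2 = 0x7D, C3 = 0x06, C4 = 0xE1

C1: T = 0xB9, S = E(K, T) = 0xD6; 0xA7 ⊕ 0xD6 = 0x71.
C2: T = 0xBA, S = E(K, T) = 0xCE; 0xB3 ⊕ 0xCE = 0x7D.
C3: T = 0xBB, S = E(K, T) = 0xC6; 0xC0 ⊕ 0xC6 = 0x06.
C4: T = 0xBC, S = E(K, T) = 0xFE; 0x1F ⊕ 0xFE = 0xE1.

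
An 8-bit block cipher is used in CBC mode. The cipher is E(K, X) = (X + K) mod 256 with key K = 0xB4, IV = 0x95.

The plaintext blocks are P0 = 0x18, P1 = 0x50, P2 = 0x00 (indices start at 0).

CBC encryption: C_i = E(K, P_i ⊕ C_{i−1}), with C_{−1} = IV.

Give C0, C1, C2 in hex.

C0: P0 ⊕ 0x95 = 0x8D; E(K, 0x8D) = 0x41.
C1: P1 ⊕ 0x41 = 0x11; E(K, 0x11) = 0xC5.
C2: P2 ⊕ 0xC5 = 0xC5; E(K, 0xC5) = 0x79.

C0 = 0x41, C1 = 0xC5, C2 = 0x79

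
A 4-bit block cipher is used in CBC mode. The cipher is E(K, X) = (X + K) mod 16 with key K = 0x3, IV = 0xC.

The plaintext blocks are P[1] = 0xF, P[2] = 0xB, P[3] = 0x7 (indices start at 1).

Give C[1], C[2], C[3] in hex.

C[1] = 0x6, C[2] = 0x0, C[3] = 0xA

CBC encryption: C_i = E(K, P_i ⊕ C_{i−1}), with C_{0} = IV.
C[1]: P[1] ⊕ 0xC = 0x3; E(K, 0x3) = 0x6.
C[2]: P[2] ⊕ 0x6 = 0xD; E(K, 0xD) = 0x0.
C[3]: P[3] ⊕ 0x0 = 0x7; E(K, 0x7) = 0xA.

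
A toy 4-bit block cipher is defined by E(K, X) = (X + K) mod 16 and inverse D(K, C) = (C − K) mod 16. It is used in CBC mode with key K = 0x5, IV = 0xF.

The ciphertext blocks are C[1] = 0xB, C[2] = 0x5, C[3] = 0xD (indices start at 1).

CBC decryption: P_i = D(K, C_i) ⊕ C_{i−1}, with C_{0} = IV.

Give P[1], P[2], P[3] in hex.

P[1]: D(K, 0xB) = 0x6; 0x6 ⊕ 0xF = 0x9.
P[2]: D(K, 0x5) = 0x0; 0x0 ⊕ 0xB = 0xB.
P[3]: D(K, 0xD) = 0x8; 0x8 ⊕ 0x5 = 0xD.

P[1] = 0x9, P[2] = 0xB, P[3] = 0xD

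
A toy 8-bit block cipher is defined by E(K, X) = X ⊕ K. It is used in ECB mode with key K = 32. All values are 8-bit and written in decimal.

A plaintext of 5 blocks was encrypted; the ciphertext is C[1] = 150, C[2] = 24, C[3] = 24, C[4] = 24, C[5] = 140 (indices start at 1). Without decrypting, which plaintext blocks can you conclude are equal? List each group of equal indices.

P[2] = P[3] = P[4]

ECB encrypts each block independently with the same key, so equal ciphertext blocks imply equal plaintext blocks.
C[2] = C[3] = C[4] = 24, so P[2] = P[3] = P[4].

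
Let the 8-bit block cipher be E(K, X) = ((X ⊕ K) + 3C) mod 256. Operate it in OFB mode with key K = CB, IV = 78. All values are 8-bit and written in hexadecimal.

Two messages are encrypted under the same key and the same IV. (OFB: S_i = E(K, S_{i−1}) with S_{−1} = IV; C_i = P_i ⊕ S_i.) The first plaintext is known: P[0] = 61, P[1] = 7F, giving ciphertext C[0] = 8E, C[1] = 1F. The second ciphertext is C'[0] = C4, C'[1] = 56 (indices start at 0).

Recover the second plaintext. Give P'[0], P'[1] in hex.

In OFB with a reused IV, both messages share the same keystream S_i, so C_i ⊕ C'_i = P_i ⊕ P'_i and thus P'_i = P_i ⊕ C_i ⊕ C'_i.
P'[0]: 61 ⊕ 8E ⊕ C4 = 2B.
P'[1]: 7F ⊕ 1F ⊕ 56 = 36.

P'[0] = 2B, P'[1] = 36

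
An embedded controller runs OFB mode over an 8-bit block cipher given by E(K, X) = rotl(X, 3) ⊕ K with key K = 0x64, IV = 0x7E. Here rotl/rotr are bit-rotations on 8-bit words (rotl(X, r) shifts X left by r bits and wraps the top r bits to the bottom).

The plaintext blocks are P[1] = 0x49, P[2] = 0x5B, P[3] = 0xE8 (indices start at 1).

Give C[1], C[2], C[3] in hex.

OFB encryption: S_i = E(K, S_{i−1}) with S_{0} = IV; C_i = P_i ⊕ S_i.
C[1]: S = E(K, 0x7E) = 0x97; 0x49 ⊕ 0x97 = 0xDE.
C[2]: S = E(K, 0x97) = 0xD8; 0x5B ⊕ 0xD8 = 0x83.
C[3]: S = E(K, 0xD8) = 0xA2; 0xE8 ⊕ 0xA2 = 0x4A.

C[1] = 0xDE, C[2] = 0x83, C[3] = 0x4A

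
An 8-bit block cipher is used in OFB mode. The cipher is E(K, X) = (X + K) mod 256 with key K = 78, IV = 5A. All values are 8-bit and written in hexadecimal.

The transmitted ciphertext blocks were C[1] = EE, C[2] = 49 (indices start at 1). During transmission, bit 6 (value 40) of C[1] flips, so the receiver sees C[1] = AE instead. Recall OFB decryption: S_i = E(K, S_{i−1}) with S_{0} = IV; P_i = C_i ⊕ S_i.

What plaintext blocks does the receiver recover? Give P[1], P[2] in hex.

Only C[1] changed, to AE. In OFB, a change in C_i flips the same bit in P_i only; the keystream is unaffected. Decrypting the received ciphertext:
P[1]: S = E(K, 5A) = D2; AE ⊕ D2 = 7C.
P[2]: S = E(K, D2) = 4A; 49 ⊕ 4A = 03.
Blocks that differ from the original plaintext: P[1].

P[1] = 7C, P[2] = 03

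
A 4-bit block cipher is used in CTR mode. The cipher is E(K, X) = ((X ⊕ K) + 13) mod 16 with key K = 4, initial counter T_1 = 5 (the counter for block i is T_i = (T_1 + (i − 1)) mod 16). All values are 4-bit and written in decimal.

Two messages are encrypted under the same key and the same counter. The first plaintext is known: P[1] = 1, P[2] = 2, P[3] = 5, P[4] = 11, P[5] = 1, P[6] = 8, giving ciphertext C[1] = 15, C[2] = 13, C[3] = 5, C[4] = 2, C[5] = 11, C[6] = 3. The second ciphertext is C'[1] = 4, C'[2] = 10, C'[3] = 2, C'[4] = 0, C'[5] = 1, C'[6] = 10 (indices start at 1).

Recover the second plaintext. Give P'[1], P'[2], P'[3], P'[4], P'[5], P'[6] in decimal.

P'[1] = 10, P'[2] = 5, P'[3] = 2, P'[4] = 9, P'[5] = 11, P'[6] = 1

In CTR with a reused counter, both messages share the same keystream S_i, so C_i ⊕ C'_i = P_i ⊕ P'_i and thus P'_i = P_i ⊕ C_i ⊕ C'_i.
P'[1]: 1 ⊕ 15 ⊕ 4 = 10.
P'[2]: 2 ⊕ 13 ⊕ 10 = 5.
P'[3]: 5 ⊕ 5 ⊕ 2 = 2.
P'[4]: 11 ⊕ 2 ⊕ 0 = 9.
P'[5]: 1 ⊕ 11 ⊕ 1 = 11.
P'[6]: 8 ⊕ 3 ⊕ 10 = 1.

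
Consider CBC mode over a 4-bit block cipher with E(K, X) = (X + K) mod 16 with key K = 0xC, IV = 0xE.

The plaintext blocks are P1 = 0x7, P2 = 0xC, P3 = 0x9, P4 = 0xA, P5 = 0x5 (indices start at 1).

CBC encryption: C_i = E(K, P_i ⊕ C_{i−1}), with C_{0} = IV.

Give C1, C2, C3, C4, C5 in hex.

C1 = 0x5, C2 = 0x5, C3 = 0x8, C4 = 0xE, C5 = 0x7

C1: P1 ⊕ 0xE = 0x9; E(K, 0x9) = 0x5.
C2: P2 ⊕ 0x5 = 0x9; E(K, 0x9) = 0x5.
C3: P3 ⊕ 0x5 = 0xC; E(K, 0xC) = 0x8.
C4: P4 ⊕ 0x8 = 0x2; E(K, 0x2) = 0xE.
C5: P5 ⊕ 0xE = 0xB; E(K, 0xB) = 0x7.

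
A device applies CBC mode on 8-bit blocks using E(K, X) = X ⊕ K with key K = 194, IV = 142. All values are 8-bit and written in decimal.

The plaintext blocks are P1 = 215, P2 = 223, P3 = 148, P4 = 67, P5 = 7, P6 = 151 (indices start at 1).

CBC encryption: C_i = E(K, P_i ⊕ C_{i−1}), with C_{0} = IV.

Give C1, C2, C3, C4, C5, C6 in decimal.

C1 = 155, C2 = 134, C3 = 208, C4 = 81, C5 = 148, C6 = 193

C1: P1 ⊕ 142 = 89; E(K, 89) = 155.
C2: P2 ⊕ 155 = 68; E(K, 68) = 134.
C3: P3 ⊕ 134 = 18; E(K, 18) = 208.
C4: P4 ⊕ 208 = 147; E(K, 147) = 81.
C5: P5 ⊕ 81 = 86; E(K, 86) = 148.
C6: P6 ⊕ 148 = 3; E(K, 3) = 193.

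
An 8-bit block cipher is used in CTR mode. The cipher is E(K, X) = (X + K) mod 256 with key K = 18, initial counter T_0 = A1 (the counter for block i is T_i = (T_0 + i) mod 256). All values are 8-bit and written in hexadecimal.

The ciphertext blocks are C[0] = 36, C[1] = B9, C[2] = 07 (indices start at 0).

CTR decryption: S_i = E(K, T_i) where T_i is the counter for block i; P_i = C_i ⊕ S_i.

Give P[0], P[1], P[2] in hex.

P[0]: T = A1, S = E(K, T) = B9; 36 ⊕ B9 = 8F.
P[1]: T = A2, S = E(K, T) = BA; B9 ⊕ BA = 03.
P[2]: T = A3, S = E(K, T) = BB; 07 ⊕ BB = BC.

P[0] = 8F, P[1] = 03, P[2] = BC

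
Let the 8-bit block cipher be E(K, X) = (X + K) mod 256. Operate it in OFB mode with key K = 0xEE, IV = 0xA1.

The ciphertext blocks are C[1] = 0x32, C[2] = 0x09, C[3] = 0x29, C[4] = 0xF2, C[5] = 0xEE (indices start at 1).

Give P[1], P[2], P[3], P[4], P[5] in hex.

OFB decryption: S_i = E(K, S_{i−1}) with S_{0} = IV; P_i = C_i ⊕ S_i.
P[1]: S = E(K, 0xA1) = 0x8F; 0x32 ⊕ 0x8F = 0xBD.
P[2]: S = E(K, 0x8F) = 0x7D; 0x09 ⊕ 0x7D = 0x74.
P[3]: S = E(K, 0x7D) = 0x6B; 0x29 ⊕ 0x6B = 0x42.
P[4]: S = E(K, 0x6B) = 0x59; 0xF2 ⊕ 0x59 = 0xAB.
P[5]: S = E(K, 0x59) = 0x47; 0xEE ⊕ 0x47 = 0xA9.

P[1] = 0xBD, P[2] = 0x74, P[3] = 0x42, P[4] = 0xAB, P[5] = 0xA9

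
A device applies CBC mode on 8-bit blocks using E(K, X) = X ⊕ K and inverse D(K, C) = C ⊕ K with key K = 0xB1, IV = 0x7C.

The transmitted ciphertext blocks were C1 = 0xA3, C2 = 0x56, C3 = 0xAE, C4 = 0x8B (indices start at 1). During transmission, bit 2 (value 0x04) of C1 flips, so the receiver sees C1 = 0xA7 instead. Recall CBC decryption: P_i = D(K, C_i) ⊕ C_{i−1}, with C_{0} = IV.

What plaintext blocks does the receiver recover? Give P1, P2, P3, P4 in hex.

Only C1 changed, to 0xA7. In CBC, a change in C_i garbles P_i and flips the same bit in P_{i+1}. Decrypting the received ciphertext:
P1: D(K, 0xA7) = 0x16; 0x16 ⊕ 0x7C = 0x6A.
P2: D(K, 0x56) = 0xE7; 0xE7 ⊕ 0xA7 = 0x40.
P3: D(K, 0xAE) = 0x1F; 0x1F ⊕ 0x56 = 0x49.
P4: D(K, 0x8B) = 0x3A; 0x3A ⊕ 0xAE = 0x94.
Blocks that differ from the original plaintext: P1, P2.

P1 = 0x6A, P2 = 0x40, P3 = 0x49, P4 = 0x94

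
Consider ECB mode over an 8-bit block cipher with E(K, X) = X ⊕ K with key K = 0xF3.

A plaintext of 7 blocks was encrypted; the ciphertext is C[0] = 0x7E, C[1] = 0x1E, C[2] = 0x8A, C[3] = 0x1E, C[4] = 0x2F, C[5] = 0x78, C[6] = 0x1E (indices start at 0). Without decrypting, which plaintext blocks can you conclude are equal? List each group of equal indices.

ECB encrypts each block independently with the same key, so equal ciphertext blocks imply equal plaintext blocks.
C[1] = C[3] = C[6] = 0x1E, so P[1] = P[3] = P[6].

P[1] = P[3] = P[6]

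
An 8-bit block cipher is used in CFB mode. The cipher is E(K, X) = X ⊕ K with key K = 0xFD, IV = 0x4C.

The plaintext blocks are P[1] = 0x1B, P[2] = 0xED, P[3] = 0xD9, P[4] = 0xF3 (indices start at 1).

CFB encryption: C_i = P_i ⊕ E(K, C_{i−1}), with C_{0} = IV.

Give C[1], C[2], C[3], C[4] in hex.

C[1]: E(K, 0x4C) = 0xB1; 0x1B ⊕ 0xB1 = 0xAA.
C[2]: E(K, 0xAA) = 0x57; 0xED ⊕ 0x57 = 0xBA.
C[3]: E(K, 0xBA) = 0x47; 0xD9 ⊕ 0x47 = 0x9E.
C[4]: E(K, 0x9E) = 0x63; 0xF3 ⊕ 0x63 = 0x90.

C[1] = 0xAA, C[2] = 0xBA, C[3] = 0x9E, C[4] = 0x90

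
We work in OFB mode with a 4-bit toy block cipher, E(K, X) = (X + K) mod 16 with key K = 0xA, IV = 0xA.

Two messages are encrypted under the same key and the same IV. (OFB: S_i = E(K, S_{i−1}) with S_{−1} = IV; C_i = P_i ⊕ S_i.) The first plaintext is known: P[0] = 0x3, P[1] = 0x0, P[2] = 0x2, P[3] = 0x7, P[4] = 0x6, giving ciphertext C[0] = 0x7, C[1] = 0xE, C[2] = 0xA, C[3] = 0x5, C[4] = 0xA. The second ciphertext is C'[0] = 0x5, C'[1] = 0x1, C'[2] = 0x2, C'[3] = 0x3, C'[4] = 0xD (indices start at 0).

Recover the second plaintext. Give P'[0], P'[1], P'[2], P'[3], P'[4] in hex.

In OFB with a reused IV, both messages share the same keystream S_i, so C_i ⊕ C'_i = P_i ⊕ P'_i and thus P'_i = P_i ⊕ C_i ⊕ C'_i.
P'[0]: 0x3 ⊕ 0x7 ⊕ 0x5 = 0x1.
P'[1]: 0x0 ⊕ 0xE ⊕ 0x1 = 0xF.
P'[2]: 0x2 ⊕ 0xA ⊕ 0x2 = 0xA.
P'[3]: 0x7 ⊕ 0x5 ⊕ 0x3 = 0x1.
P'[4]: 0x6 ⊕ 0xA ⊕ 0xD = 0x1.

P'[0] = 0x1, P'[1] = 0xF, P'[2] = 0xA, P'[3] = 0x1, P'[4] = 0x1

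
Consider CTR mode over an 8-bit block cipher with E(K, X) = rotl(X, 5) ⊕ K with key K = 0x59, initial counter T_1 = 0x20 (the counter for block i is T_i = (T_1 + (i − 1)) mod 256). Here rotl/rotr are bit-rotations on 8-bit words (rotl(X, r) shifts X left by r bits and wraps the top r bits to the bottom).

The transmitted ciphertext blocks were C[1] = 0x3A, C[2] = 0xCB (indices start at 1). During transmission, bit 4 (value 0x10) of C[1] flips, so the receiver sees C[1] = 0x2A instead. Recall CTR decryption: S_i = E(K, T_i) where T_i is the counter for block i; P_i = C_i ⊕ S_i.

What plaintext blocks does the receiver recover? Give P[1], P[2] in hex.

Only C[1] changed, to 0x2A. In CTR, a change in C_i flips the same bit in P_i only; the keystream is unaffected. Decrypting the received ciphertext:
P[1]: T = 0x20, S = E(K, T) = 0x5D; 0x2A ⊕ 0x5D = 0x77.
P[2]: T = 0x21, S = E(K, T) = 0x7D; 0xCB ⊕ 0x7D = 0xB6.
Blocks that differ from the original plaintext: P[1].

P[1] = 0x77, P[2] = 0xB6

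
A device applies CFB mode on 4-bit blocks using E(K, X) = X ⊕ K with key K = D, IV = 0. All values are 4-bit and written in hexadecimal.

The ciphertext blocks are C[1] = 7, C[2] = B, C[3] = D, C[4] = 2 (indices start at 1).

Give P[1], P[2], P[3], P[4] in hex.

CFB decryption: P_i = C_i ⊕ E(K, C_{i−1}), with C_{0} = IV.
P[1]: E(K, 0) = D; 7 ⊕ D = A.
P[2]: E(K, 7) = A; B ⊕ A = 1.
P[3]: E(K, B) = 6; D ⊕ 6 = B.
P[4]: E(K, D) = 0; 2 ⊕ 0 = 2.

P[1] = A, P[2] = 1, P[3] = B, P[4] = 2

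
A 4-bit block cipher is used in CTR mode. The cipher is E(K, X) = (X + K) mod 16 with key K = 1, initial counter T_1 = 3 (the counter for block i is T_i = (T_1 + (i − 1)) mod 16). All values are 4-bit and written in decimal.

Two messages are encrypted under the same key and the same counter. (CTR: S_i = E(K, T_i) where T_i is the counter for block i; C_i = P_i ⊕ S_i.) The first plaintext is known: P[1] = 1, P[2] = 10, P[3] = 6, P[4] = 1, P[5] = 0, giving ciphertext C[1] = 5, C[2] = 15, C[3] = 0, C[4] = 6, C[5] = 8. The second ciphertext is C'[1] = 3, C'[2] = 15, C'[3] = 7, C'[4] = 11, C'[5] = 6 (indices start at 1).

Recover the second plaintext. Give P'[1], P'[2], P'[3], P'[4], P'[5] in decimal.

P'[1] = 7, P'[2] = 10, P'[3] = 1, P'[4] = 12, P'[5] = 14

In CTR with a reused counter, both messages share the same keystream S_i, so C_i ⊕ C'_i = P_i ⊕ P'_i and thus P'_i = P_i ⊕ C_i ⊕ C'_i.
P'[1]: 1 ⊕ 5 ⊕ 3 = 7.
P'[2]: 10 ⊕ 15 ⊕ 15 = 10.
P'[3]: 6 ⊕ 0 ⊕ 7 = 1.
P'[4]: 1 ⊕ 6 ⊕ 11 = 12.
P'[5]: 0 ⊕ 8 ⊕ 6 = 14.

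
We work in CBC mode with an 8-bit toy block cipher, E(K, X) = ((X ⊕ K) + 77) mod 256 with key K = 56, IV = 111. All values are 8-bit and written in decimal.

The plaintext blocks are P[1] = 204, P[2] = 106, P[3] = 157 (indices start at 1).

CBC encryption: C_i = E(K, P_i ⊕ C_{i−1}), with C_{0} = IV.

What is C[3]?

C[3] = 239

C[1]: P[1] ⊕ 111 = 163; E(K, 163) = 232.
C[2]: P[2] ⊕ 232 = 130; E(K, 130) = 7.
C[3]: P[3] ⊕ 7 = 154; E(K, 154) = 239.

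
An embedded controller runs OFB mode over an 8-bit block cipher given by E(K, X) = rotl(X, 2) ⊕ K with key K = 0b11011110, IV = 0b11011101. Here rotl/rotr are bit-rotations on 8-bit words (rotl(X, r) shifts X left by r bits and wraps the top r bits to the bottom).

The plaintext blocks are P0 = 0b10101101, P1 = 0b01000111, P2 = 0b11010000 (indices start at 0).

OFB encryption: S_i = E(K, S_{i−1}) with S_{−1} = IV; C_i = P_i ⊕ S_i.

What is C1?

C1 = 0b00111111

C0: S = E(K, 0b11011101) = 0b10101001; 0b10101101 ⊕ 0b10101001 = 0b00000100.
C1: S = E(K, 0b10101001) = 0b01111000; 0b01000111 ⊕ 0b01111000 = 0b00111111.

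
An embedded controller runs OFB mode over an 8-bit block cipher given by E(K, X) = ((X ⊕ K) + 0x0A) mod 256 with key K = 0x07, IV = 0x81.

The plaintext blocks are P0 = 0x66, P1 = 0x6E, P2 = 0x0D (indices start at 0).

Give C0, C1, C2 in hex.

OFB encryption: S_i = E(K, S_{i−1}) with S_{−1} = IV; C_i = P_i ⊕ S_i.
C0: S = E(K, 0x81) = 0x90; 0x66 ⊕ 0x90 = 0xF6.
C1: S = E(K, 0x90) = 0xA1; 0x6E ⊕ 0xA1 = 0xCF.
C2: S = E(K, 0xA1) = 0xB0; 0x0D ⊕ 0xB0 = 0xBD.

C0 = 0xF6, C1 = 0xCF, C2 = 0xBD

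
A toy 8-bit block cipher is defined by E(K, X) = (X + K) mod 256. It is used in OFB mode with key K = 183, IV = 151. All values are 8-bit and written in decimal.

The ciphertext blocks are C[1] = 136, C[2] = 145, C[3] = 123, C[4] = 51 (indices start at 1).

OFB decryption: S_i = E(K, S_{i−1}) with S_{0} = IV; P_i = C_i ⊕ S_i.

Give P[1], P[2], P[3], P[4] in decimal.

P[1]: S = E(K, 151) = 78; 136 ⊕ 78 = 198.
P[2]: S = E(K, 78) = 5; 145 ⊕ 5 = 148.
P[3]: S = E(K, 5) = 188; 123 ⊕ 188 = 199.
P[4]: S = E(K, 188) = 115; 51 ⊕ 115 = 64.

P[1] = 198, P[2] = 148, P[3] = 199, P[4] = 64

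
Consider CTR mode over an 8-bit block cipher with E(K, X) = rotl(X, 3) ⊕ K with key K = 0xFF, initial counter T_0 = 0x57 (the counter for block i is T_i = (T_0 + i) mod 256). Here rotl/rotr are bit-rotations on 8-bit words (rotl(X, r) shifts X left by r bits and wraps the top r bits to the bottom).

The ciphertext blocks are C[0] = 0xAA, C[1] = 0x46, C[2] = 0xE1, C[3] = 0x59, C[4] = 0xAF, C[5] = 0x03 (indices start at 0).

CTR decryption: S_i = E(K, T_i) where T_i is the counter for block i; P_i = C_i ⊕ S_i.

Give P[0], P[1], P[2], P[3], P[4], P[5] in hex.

P[0]: T = 0x57, S = E(K, T) = 0x45; 0xAA ⊕ 0x45 = 0xEF.
P[1]: T = 0x58, S = E(K, T) = 0x3D; 0x46 ⊕ 0x3D = 0x7B.
P[2]: T = 0x59, S = E(K, T) = 0x35; 0xE1 ⊕ 0x35 = 0xD4.
P[3]: T = 0x5A, S = E(K, T) = 0x2D; 0x59 ⊕ 0x2D = 0x74.
P[4]: T = 0x5B, S = E(K, T) = 0x25; 0xAF ⊕ 0x25 = 0x8A.
P[5]: T = 0x5C, S = E(K, T) = 0x1D; 0x03 ⊕ 0x1D = 0x1E.

P[0] = 0xEF, P[1] = 0x7B, P[2] = 0xD4, P[3] = 0x74, P[4] = 0x8A, P[5] = 0x1E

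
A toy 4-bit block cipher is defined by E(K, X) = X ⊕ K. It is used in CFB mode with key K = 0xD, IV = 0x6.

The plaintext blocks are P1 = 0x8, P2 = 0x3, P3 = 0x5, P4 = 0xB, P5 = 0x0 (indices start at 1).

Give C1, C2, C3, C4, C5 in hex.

C1 = 0x3, C2 = 0xD, C3 = 0x5, C4 = 0x3, C5 = 0xE

CFB encryption: C_i = P_i ⊕ E(K, C_{i−1}), with C_{0} = IV.
C1: E(K, 0x6) = 0xB; 0x8 ⊕ 0xB = 0x3.
C2: E(K, 0x3) = 0xE; 0x3 ⊕ 0xE = 0xD.
C3: E(K, 0xD) = 0x0; 0x5 ⊕ 0x0 = 0x5.
C4: E(K, 0x5) = 0x8; 0xB ⊕ 0x8 = 0x3.
C5: E(K, 0x3) = 0xE; 0x0 ⊕ 0xE = 0xE.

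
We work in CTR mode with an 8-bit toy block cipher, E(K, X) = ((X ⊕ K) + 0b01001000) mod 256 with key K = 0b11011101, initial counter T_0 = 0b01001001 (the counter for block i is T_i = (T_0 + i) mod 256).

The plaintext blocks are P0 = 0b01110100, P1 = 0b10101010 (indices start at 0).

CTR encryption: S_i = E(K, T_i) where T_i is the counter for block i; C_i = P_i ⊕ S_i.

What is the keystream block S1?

0b11011111

C0: T = 0b01001001, S = E(K, T) = 0b11011100; 0b01110100 ⊕ 0b11011100 = 0b10101000.
C1: T = 0b01001010, S = E(K, T) = 0b11011111; 0b10101010 ⊕ 0b11011111 = 0b01110101.
So S1 = 0b11011111.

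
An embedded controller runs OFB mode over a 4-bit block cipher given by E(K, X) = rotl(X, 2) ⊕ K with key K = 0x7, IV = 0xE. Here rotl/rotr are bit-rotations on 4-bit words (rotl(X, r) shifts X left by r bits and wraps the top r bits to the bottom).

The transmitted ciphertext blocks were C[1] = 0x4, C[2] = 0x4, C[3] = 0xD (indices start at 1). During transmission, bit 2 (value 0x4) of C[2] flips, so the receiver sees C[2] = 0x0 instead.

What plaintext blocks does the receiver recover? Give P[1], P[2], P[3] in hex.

P[1] = 0x8, P[2] = 0x4, P[3] = 0xB

OFB decryption: S_i = E(K, S_{i−1}) with S_{0} = IV; P_i = C_i ⊕ S_i.
Only C[2] changed, to 0x0. In OFB, a change in C_i flips the same bit in P_i only; the keystream is unaffected. Decrypting the received ciphertext:
P[1]: S = E(K, 0xE) = 0xC; 0x4 ⊕ 0xC = 0x8.
P[2]: S = E(K, 0xC) = 0x4; 0x0 ⊕ 0x4 = 0x4.
P[3]: S = E(K, 0x4) = 0x6; 0xD ⊕ 0x6 = 0xB.
Blocks that differ from the original plaintext: P[2].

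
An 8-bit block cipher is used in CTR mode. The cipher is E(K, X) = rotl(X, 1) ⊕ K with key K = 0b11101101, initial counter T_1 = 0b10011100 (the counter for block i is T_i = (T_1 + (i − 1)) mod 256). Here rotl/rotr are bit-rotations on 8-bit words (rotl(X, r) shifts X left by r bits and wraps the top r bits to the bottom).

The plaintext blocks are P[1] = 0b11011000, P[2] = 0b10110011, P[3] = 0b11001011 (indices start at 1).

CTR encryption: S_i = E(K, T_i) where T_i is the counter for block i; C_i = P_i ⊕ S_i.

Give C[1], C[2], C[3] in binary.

C[1]: T = 0b10011100, S = E(K, T) = 0b11010100; 0b11011000 ⊕ 0b11010100 = 0b00001100.
C[2]: T = 0b10011101, S = E(K, T) = 0b11010110; 0b10110011 ⊕ 0b11010110 = 0b01100101.
C[3]: T = 0b10011110, S = E(K, T) = 0b11010000; 0b11001011 ⊕ 0b11010000 = 0b00011011.

C[1] = 0b00001100, C[2] = 0b01100101, C[3] = 0b00011011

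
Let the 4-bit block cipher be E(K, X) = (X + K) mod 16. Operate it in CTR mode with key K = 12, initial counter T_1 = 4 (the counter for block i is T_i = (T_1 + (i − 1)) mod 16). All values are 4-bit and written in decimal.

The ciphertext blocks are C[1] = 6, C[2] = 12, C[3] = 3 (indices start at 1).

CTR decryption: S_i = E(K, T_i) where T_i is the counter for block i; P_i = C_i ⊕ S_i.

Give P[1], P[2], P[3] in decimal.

P[1] = 6, P[2] = 13, P[3] = 1

P[1]: T = 4, S = E(K, T) = 0; 6 ⊕ 0 = 6.
P[2]: T = 5, S = E(K, T) = 1; 12 ⊕ 1 = 13.
P[3]: T = 6, S = E(K, T) = 2; 3 ⊕ 2 = 1.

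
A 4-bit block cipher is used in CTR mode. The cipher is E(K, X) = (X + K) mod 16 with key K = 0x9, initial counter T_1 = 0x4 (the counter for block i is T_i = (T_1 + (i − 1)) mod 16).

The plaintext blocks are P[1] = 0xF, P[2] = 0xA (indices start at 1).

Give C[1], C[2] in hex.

CTR encryption: S_i = E(K, T_i) where T_i is the counter for block i; C_i = P_i ⊕ S_i.
C[1]: T = 0x4, S = E(K, T) = 0xD; 0xF ⊕ 0xD = 0x2.
C[2]: T = 0x5, S = E(K, T) = 0xE; 0xA ⊕ 0xE = 0x4.

C[1] = 0x2, C[2] = 0x4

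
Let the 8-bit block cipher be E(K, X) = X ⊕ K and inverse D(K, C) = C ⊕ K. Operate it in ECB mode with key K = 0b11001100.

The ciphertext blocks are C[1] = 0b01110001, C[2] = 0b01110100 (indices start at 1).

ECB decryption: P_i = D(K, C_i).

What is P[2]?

P[2] = 0b10111000

P[2]: D(K, 0b01110100) = 0b10111000.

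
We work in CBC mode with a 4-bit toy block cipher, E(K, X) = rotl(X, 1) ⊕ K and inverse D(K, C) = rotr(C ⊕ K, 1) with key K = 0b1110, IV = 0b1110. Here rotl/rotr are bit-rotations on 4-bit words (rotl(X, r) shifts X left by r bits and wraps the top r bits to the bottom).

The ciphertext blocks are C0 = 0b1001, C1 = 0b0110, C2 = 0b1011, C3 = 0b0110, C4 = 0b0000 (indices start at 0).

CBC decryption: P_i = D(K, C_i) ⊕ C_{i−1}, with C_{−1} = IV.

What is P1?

P1: D(K, 0b0110) = 0b0100; 0b0100 ⊕ 0b1001 = 0b1101.

P1 = 0b1101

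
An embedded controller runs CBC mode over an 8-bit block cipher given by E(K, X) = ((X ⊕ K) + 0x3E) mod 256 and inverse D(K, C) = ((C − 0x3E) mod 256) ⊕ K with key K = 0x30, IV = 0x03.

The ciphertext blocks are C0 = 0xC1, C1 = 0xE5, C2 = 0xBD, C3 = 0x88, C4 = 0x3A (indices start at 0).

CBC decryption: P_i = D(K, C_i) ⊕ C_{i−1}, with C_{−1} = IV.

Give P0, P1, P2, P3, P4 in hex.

P0 = 0xB0, P1 = 0x56, P2 = 0xAA, P3 = 0xC7, P4 = 0x44

P0: D(K, 0xC1) = 0xB3; 0xB3 ⊕ 0x03 = 0xB0.
P1: D(K, 0xE5) = 0x97; 0x97 ⊕ 0xC1 = 0x56.
P2: D(K, 0xBD) = 0x4F; 0x4F ⊕ 0xE5 = 0xAA.
P3: D(K, 0x88) = 0x7A; 0x7A ⊕ 0xBD = 0xC7.
P4: D(K, 0x3A) = 0xCC; 0xCC ⊕ 0x88 = 0x44.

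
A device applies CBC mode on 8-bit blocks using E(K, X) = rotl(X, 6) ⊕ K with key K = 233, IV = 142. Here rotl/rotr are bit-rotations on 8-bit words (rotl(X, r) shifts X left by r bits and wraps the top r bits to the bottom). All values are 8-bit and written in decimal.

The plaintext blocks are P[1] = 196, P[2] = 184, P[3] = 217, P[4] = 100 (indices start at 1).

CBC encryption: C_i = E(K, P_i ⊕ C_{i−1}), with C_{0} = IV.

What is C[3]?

C[1]: P[1] ⊕ 142 = 74; E(K, 74) = 123.
C[2]: P[2] ⊕ 123 = 195; E(K, 195) = 25.
C[3]: P[3] ⊕ 25 = 192; E(K, 192) = 217.

C[3] = 217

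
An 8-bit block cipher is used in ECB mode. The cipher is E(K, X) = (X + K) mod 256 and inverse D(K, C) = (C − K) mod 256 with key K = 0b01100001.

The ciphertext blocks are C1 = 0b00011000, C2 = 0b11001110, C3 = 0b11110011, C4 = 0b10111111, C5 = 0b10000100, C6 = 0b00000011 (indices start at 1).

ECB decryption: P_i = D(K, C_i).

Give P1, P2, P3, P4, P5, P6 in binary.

P1: D(K, 0b00011000) = 0b10110111.
P2: D(K, 0b11001110) = 0b01101101.
P3: D(K, 0b11110011) = 0b10010010.
P4: D(K, 0b10111111) = 0b01011110.
P5: D(K, 0b10000100) = 0b00100011.
P6: D(K, 0b00000011) = 0b10100010.

P1 = 0b10110111, P2 = 0b01101101, P3 = 0b10010010, P4 = 0b01011110, P5 = 0b00100011, P6 = 0b10100010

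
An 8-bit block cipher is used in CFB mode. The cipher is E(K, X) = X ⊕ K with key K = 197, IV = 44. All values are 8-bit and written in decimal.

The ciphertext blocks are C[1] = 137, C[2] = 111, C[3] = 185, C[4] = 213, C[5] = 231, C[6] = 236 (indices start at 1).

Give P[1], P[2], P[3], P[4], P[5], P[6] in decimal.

CFB decryption: P_i = C_i ⊕ E(K, C_{i−1}), with C_{0} = IV.
P[1]: E(K, 44) = 233; 137 ⊕ 233 = 96.
P[2]: E(K, 137) = 76; 111 ⊕ 76 = 35.
P[3]: E(K, 111) = 170; 185 ⊕ 170 = 19.
P[4]: E(K, 185) = 124; 213 ⊕ 124 = 169.
P[5]: E(K, 213) = 16; 231 ⊕ 16 = 247.
P[6]: E(K, 231) = 34; 236 ⊕ 34 = 206.

P[1] = 96, P[2] = 35, P[3] = 19, P[4] = 169, P[5] = 247, P[6] = 206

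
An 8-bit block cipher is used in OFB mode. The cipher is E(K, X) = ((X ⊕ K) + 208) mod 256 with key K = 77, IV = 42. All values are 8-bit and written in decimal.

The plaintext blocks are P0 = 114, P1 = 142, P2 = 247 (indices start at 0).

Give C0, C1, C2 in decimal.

C0 = 69, C1 = 196, C2 = 32

OFB encryption: S_i = E(K, S_{i−1}) with S_{−1} = IV; C_i = P_i ⊕ S_i.
C0: S = E(K, 42) = 55; 114 ⊕ 55 = 69.
C1: S = E(K, 55) = 74; 142 ⊕ 74 = 196.
C2: S = E(K, 74) = 215; 247 ⊕ 215 = 32.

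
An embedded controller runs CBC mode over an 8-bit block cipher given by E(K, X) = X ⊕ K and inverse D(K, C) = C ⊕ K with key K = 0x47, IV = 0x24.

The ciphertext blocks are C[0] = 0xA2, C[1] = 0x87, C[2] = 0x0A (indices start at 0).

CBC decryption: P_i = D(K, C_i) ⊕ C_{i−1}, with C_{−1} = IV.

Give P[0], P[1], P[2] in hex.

P[0] = 0xC1, P[1] = 0x62, P[2] = 0xCA

P[0]: D(K, 0xA2) = 0xE5; 0xE5 ⊕ 0x24 = 0xC1.
P[1]: D(K, 0x87) = 0xC0; 0xC0 ⊕ 0xA2 = 0x62.
P[2]: D(K, 0x0A) = 0x4D; 0x4D ⊕ 0x87 = 0xCA.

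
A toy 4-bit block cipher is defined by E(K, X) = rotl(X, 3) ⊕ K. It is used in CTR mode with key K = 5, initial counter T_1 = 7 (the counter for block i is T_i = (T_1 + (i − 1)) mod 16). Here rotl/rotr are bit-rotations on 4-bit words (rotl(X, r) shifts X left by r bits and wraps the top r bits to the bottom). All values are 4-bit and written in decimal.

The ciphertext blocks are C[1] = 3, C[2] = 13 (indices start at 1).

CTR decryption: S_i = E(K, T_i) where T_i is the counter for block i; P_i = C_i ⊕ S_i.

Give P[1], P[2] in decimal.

P[1] = 13, P[2] = 12

P[1]: T = 7, S = E(K, T) = 14; 3 ⊕ 14 = 13.
P[2]: T = 8, S = E(K, T) = 1; 13 ⊕ 1 = 12.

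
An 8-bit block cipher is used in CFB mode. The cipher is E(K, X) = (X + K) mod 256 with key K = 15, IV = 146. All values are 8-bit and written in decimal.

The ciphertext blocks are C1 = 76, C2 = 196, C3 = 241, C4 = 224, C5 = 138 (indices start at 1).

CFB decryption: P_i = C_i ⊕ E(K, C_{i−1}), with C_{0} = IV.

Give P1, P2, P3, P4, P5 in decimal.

P1 = 237, P2 = 159, P3 = 34, P4 = 224, P5 = 101

P1: E(K, 146) = 161; 76 ⊕ 161 = 237.
P2: E(K, 76) = 91; 196 ⊕ 91 = 159.
P3: E(K, 196) = 211; 241 ⊕ 211 = 34.
P4: E(K, 241) = 0; 224 ⊕ 0 = 224.
P5: E(K, 224) = 239; 138 ⊕ 239 = 101.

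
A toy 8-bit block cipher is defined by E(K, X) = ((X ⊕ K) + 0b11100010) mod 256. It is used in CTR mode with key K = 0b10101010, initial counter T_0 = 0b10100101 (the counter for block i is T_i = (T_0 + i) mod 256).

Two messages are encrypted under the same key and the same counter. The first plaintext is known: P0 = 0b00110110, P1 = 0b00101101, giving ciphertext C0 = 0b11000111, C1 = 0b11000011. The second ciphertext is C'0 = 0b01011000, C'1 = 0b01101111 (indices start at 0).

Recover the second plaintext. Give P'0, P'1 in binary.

In CTR with a reused counter, both messages share the same keystream S_i, so C_i ⊕ C'_i = P_i ⊕ P'_i and thus P'_i = P_i ⊕ C_i ⊕ C'_i.
P'0: 0b00110110 ⊕ 0b11000111 ⊕ 0b01011000 = 0b10101001.
P'1: 0b00101101 ⊕ 0b11000011 ⊕ 0b01101111 = 0b10000001.

P'0 = 0b10101001, P'1 = 0b10000001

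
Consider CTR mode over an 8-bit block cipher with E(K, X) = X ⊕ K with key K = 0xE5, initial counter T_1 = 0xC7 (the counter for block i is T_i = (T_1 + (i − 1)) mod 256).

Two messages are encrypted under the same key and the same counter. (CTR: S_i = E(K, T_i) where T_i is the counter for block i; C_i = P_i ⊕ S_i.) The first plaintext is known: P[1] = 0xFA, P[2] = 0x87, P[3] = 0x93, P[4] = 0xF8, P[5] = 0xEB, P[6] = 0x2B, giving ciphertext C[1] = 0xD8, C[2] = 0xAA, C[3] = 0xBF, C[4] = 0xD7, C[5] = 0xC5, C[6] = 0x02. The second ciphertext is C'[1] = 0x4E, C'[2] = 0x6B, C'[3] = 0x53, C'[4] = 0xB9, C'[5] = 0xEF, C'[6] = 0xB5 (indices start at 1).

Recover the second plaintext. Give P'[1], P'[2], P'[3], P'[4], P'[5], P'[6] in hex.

P'[1] = 0x6C, P'[2] = 0x46, P'[3] = 0x7F, P'[4] = 0x96, P'[5] = 0xC1, P'[6] = 0x9C

In CTR with a reused counter, both messages share the same keystream S_i, so C_i ⊕ C'_i = P_i ⊕ P'_i and thus P'_i = P_i ⊕ C_i ⊕ C'_i.
P'[1]: 0xFA ⊕ 0xD8 ⊕ 0x4E = 0x6C.
P'[2]: 0x87 ⊕ 0xAA ⊕ 0x6B = 0x46.
P'[3]: 0x93 ⊕ 0xBF ⊕ 0x53 = 0x7F.
P'[4]: 0xF8 ⊕ 0xD7 ⊕ 0xB9 = 0x96.
P'[5]: 0xEB ⊕ 0xC5 ⊕ 0xEF = 0xC1.
P'[6]: 0x2B ⊕ 0x02 ⊕ 0xB5 = 0x9C.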